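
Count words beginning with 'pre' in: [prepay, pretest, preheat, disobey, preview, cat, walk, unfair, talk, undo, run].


Checking each word for prefix 'pre':
  'prepay' -> YES, starts with 'pre' (count: 1)
  'pretest' -> YES, starts with 'pre' (count: 2)
  'preheat' -> YES, starts with 'pre' (count: 3)
  'disobey' -> no (count: 3)
  'preview' -> YES, starts with 'pre' (count: 4)
  'cat' -> no (count: 4)
  'walk' -> no (count: 4)
  'unfair' -> no (count: 4)
  'talk' -> no (count: 4)
  'undo' -> no (count: 4)
  'run' -> no (count: 4)
Total with prefix 'pre': 4

4


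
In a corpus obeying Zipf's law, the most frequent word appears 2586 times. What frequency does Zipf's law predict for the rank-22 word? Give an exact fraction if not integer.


Zipf's law: freq(rank) = f1 / rank
f1 = 2586, rank = 22
freq = 2586 / 22
GCD(2586, 22) = 2
Simplified: 1293/11

1293/11


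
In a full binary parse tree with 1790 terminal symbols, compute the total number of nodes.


Leaf nodes (terminals): 1790
Internal nodes = n - 1 = 1790 - 1 = 1789
Total = leaves + internal = 1790 + 1789 = 3579

3579


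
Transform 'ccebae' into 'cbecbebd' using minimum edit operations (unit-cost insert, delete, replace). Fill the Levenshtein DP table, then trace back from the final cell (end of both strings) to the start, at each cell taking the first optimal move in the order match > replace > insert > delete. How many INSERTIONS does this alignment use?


Edit distance = 5. Backtracking from cell (6, 8) with preference match > replace > insert > delete,
then listing the resulting alignment 'ccebae' -> 'cbecbebd' left to right:
  Step 1: keep 'c'
  Step 2: replace c->b
  Step 3: keep 'e'
  Step 4: insert 'c' [insertion #1]
  Step 5: keep 'b'
  Step 6: insert 'e' [insertion #2]
  Step 7: replace a->b
  Step 8: replace e->d
Total insertions: 2

2


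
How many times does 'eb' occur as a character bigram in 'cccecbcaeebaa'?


Scanning 'cccecbcaeebaa' for bigram 'eb':
  Position 0: 'cc' -> no
  Position 1: 'cc' -> no
  Position 2: 'ce' -> no
  Position 3: 'ec' -> no
  Position 4: 'cb' -> no
  Position 5: 'bc' -> no
  Position 6: 'ca' -> no
  Position 7: 'ae' -> no
  Position 8: 'ee' -> no
  Position 9: 'eb' -> MATCH
  Position 10: 'ba' -> no
  Position 11: 'aa' -> no
Total matches: 1

1


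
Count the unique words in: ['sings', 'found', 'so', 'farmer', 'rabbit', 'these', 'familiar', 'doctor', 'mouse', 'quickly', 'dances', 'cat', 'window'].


Listing all tokens and tracking unique types:
  Token 1: 'sings' -> NEW (unique so far: 1)
  Token 2: 'found' -> NEW (unique so far: 2)
  Token 3: 'so' -> NEW (unique so far: 3)
  Token 4: 'farmer' -> NEW (unique so far: 4)
  Token 5: 'rabbit' -> NEW (unique so far: 5)
  Token 6: 'these' -> NEW (unique so far: 6)
  Token 7: 'familiar' -> NEW (unique so far: 7)
  Token 8: 'doctor' -> NEW (unique so far: 8)
  Token 9: 'mouse' -> NEW (unique so far: 9)
  Token 10: 'quickly' -> NEW (unique so far: 10)
  Token 11: 'dances' -> NEW (unique so far: 11)
  Token 12: 'cat' -> NEW (unique so far: 12)
  Token 13: 'window' -> NEW (unique so far: 13)
Unique types: ('cat', 'dances', 'doctor', 'familiar', 'farmer', 'found', 'mouse', 'quickly', 'rabbit', 'sings', 'so', 'these', 'window')
Vocabulary size: 13

13


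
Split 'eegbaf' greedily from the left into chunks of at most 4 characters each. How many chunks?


'eegbaf' has 6 characters.
Chunking with max size 4:
  Chunk 1: 'eegb' (positions 0-3)
  Chunk 2: 'af' (positions 4-5)
Total chunks: ceil(6 / 4) = 2

2


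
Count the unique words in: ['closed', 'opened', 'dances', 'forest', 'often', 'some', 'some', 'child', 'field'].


Listing all tokens and tracking unique types:
  Token 1: 'closed' -> NEW (unique so far: 1)
  Token 2: 'opened' -> NEW (unique so far: 2)
  Token 3: 'dances' -> NEW (unique so far: 3)
  Token 4: 'forest' -> NEW (unique so far: 4)
  Token 5: 'often' -> NEW (unique so far: 5)
  Token 6: 'some' -> NEW (unique so far: 6)
  Token 7: 'some' -> duplicate (unique so far: 6)
  Token 8: 'child' -> NEW (unique so far: 7)
  Token 9: 'field' -> NEW (unique so far: 8)
Unique types: ('child', 'closed', 'dances', 'field', 'forest', 'often', 'opened', 'some')
Vocabulary size: 8

8


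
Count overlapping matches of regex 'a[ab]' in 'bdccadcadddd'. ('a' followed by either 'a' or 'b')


Pattern: a[ab] means 'a' followed by either 'a' or 'b'.
Scanning 'bdccadcadddd' position-by-position:
  Pos 0: window 'bd' -> no
  Pos 1: window 'dc' -> no
  Pos 2: window 'cc' -> no
  Pos 3: window 'ca' -> no
  Pos 4: window 'ad' -> no
  Pos 5: window 'dc' -> no
  Pos 6: window 'ca' -> no
  Pos 7: window 'ad' -> no
  Pos 8: window 'dd' -> no
  Pos 9: window 'dd' -> no
  Pos 10: window 'dd' -> no
  Pos 11: window 'd' -> no
Total matches: 0

0


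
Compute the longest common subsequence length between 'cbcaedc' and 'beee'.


DP table for LCS of 'cbcaedc' and 'beee':
       b  e  e  e
    0  0  0  0  0
  c 0  0  0  0  0
  b 0  1  1  1  1
  c 0  1  1  1  1
  a 0  1  1  1  1
  e 0  1  2  2  2
  d 0  1  2  2  2
  c 0  1  2  2  2
LCS: 'be'
LCS length = 2

2


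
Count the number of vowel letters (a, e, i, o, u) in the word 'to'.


Scanning each character of 'to':
  Position 1: 't' -> consonant (running count: 0)
  Position 2: 'o' -> vowel (running count: 1)
Total vowels: 1

1


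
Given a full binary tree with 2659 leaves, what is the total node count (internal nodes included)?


Leaf nodes (terminals): 2659
Internal nodes = n - 1 = 2659 - 1 = 2658
Total = leaves + internal = 2659 + 2658 = 5317

5317


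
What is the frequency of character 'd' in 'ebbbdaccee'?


Scanning 'ebbbdaccee' for 'd':
  Position 4: 'd' -> MATCH (count: 1)
Total occurrences of 'd': 1

1


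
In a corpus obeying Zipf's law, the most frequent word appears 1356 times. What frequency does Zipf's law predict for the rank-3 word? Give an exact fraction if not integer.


Zipf's law: freq(rank) = f1 / rank
f1 = 1356, rank = 3
freq = 1356 / 3
= 452

452


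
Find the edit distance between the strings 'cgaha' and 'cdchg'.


Building DP table for s1='cgaha' (len 5) and s2='cdchg' (len 5):
       c  d  c  h  g
    0  1  2  3  4  5
  c 1  0  1  2  3  4
  g 2  1  1  2  3  3
  a 3  2  2  2  3  4
  h 4  3  3  3  2  3
  a 5  4  4  4  3  3
Edit distance = dp[5][5] = 3

3


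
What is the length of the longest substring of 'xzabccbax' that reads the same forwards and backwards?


Scanning 'xzabccbax' for palindromic substrings.
Substring at positions 2-7: 'abccba'.
Check: reverse('abccba') = 'abccba' -> palindrome confirmed.
Neighbouring characters ('z' / 'x') break symmetry, so it cannot extend further.
No longer palindromic substring exists; longest length = 6

6


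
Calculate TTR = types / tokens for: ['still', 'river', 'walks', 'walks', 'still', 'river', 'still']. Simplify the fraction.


Tokens: 7
Unique types: ('river', 'still', 'walks') = 3
TTR = 3/7
Already in lowest terms.

3/7


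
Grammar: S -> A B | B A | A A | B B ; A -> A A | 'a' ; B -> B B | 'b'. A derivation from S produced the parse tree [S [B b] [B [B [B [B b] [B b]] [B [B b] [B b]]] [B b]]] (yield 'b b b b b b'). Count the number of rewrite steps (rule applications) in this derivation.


Every bracketed nonterminal node [X ...] in the tree is produced by exactly one rule application.
Reading the tree off as a leftmost derivation:
  Step 1: S  =>  B B   (applied S -> B B)
  Step 2: B B  =>  b B   (applied B -> b)
  Step 3: b B  =>  b B B   (applied B -> B B)
  Step 4: b B B  =>  b B B B   (applied B -> B B)
  Step 5: b B B B  =>  b B B B B   (applied B -> B B)
  Step 6: b B B B B  =>  b b B B B   (applied B -> b)
  Step 7: b b B B B  =>  b b b B B   (applied B -> b)
  Step 8: b b b B B  =>  b b b B B B   (applied B -> B B)
  Step 9: b b b B B B  =>  b b b b B B   (applied B -> b)
  Step 10: b b b b B B  =>  b b b b b B   (applied B -> b)
  Step 11: b b b b b B  =>  b b b b b b   (applied B -> b)
Final yield: b b b b b b
Total rewrite steps: 11

11


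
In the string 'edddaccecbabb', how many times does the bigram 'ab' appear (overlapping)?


Scanning 'edddaccecbabb' for bigram 'ab':
  Position 0: 'ed' -> no
  Position 1: 'dd' -> no
  Position 2: 'dd' -> no
  Position 3: 'da' -> no
  Position 4: 'ac' -> no
  Position 5: 'cc' -> no
  Position 6: 'ce' -> no
  Position 7: 'ec' -> no
  Position 8: 'cb' -> no
  Position 9: 'ba' -> no
  Position 10: 'ab' -> MATCH
  Position 11: 'bb' -> no
Total matches: 1

1


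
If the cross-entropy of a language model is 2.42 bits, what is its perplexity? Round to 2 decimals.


Perplexity formula: PP = 2^H
H = 2.42
PP = 2^2.42
Decompose: 2^2.42 = 2^2 * 2^0.42
2^2 = 4, 2^0.42 ~ 1.3379276
PP ~ 4 * 1.3379276 = 5.3517104
Rounded to 2 decimals: 5.35

5.35


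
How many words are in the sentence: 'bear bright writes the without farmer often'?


Counting words by splitting on spaces:
  Word 1: 'bear'
  Word 2: 'bright'
  Word 3: 'writes'
  Word 4: 'the'
  Word 5: 'without'
  Word 6: 'farmer'
  Word 7: 'often'
Total words: 7

7


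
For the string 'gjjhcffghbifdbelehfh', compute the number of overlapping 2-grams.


String 'gjjhcffghbifdbelehfh' has length L = 20.
Number of overlapping n-grams = L - n + 1
Substituting: 20 - 2 + 1 = 19

19


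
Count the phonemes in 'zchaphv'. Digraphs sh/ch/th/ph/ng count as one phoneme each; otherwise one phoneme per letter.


Parsing 'zchaphv' greedily, digraphs first:
  'z' -> consonant phoneme (phonemes so far: 1)
  'ch' -> digraph (1 consonant phoneme) (phonemes so far: 2)
  'a' -> vowel phoneme (phonemes so far: 3)
  'ph' -> digraph (1 consonant phoneme) (phonemes so far: 4)
  'v' -> consonant phoneme (phonemes so far: 5)
Total phonemes: 5

5


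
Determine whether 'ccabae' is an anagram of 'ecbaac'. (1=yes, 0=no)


Sort characters of 'ccabae': 'aabcce'
Sort characters of 'ecbaac': 'aabcce'
Sorted forms match -> they ARE anagrams
Result: 1

1


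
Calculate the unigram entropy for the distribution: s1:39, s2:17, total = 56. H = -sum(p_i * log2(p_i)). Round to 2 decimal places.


Computing entropy H = -sum(p_i * log2(p_i)):
  s1: p = 39/56 = 0.6964, -p*log2(p) = 0.3635
  s2: p = 17/56 = 0.3036, -p*log2(p) = 0.5221
H = sum of terms = 0.8856
Rounded to 2 decimals: 0.89

0.89


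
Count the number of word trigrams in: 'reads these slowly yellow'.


Word trigrams from [4] words:
  Trigram 1: (reads these slowly)
  Trigram 2: (these slowly yellow)
Total word trigrams: 4 - 2 = 2

2


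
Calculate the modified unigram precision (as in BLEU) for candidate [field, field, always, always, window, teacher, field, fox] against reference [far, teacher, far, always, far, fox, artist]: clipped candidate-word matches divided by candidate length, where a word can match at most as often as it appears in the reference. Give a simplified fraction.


Reference word counts: {'always': 1, 'artist': 1, 'far': 3, 'fox': 1, 'teacher': 1}
Checking each candidate word (with clipping):
  'field' -> not in reference -> no match (matches: 0)
  'field' -> not in reference -> no match (matches: 0)
  'always' -> in reference (ref count 1, used 1/1) -> match (matches: 1)
  'always' -> ref count 1 already used up (1/1) -> clipped, no match (matches: 1)
  'window' -> not in reference -> no match (matches: 1)
  'teacher' -> in reference (ref count 1, used 1/1) -> match (matches: 2)
  'field' -> not in reference -> no match (matches: 2)
  'fox' -> in reference (ref count 1, used 1/1) -> match (matches: 3)
Clipped matches: 3, Candidate length: 8
Precision = 3/8

3/8


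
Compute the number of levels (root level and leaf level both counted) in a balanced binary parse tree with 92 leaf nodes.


In a balanced binary tree with n leaves the deepest leaf is ceil(log2(n)) edges below the root,
so counting node levels inclusive of root and leaves gives ceil(log2(n)) + 1 levels.
log2(92) = 6.5236
ceil(6.5236) = 7
levels = 7 + 1 = 8

8


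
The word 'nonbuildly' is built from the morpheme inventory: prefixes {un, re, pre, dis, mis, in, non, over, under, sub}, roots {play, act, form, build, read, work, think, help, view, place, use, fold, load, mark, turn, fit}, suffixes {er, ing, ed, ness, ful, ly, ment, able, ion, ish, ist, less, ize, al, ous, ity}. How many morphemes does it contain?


Segmenting 'nonbuildly' against the inventory:
  'non' -> prefix (morpheme 1)
  'build' -> root (morpheme 2)
  'ly' -> suffix (morpheme 3)
Total morphemes: 3

3


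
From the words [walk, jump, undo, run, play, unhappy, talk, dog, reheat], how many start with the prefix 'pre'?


Checking each word for prefix 'pre':
  'walk' -> no (count: 0)
  'jump' -> no (count: 0)
  'undo' -> no (count: 0)
  'run' -> no (count: 0)
  'play' -> no (count: 0)
  'unhappy' -> no (count: 0)
  'talk' -> no (count: 0)
  'dog' -> no (count: 0)
  'reheat' -> no (count: 0)
Total with prefix 'pre': 0

0


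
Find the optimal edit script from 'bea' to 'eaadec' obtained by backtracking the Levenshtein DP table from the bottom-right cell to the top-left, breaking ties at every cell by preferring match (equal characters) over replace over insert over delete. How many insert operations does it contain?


Edit distance = 5. Backtracking from cell (3, 6) with preference match > replace > insert > delete,
then listing the resulting alignment 'bea' -> 'eaadec' left to right:
  Step 1: insert 'e' [insertion #1]
  Step 2: insert 'a' [insertion #2]
  Step 3: insert 'a' [insertion #3]
  Step 4: replace b->d
  Step 5: keep 'e'
  Step 6: replace a->c
Total insertions: 3

3


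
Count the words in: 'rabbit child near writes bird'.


Counting words by splitting on spaces:
  Word 1: 'rabbit'
  Word 2: 'child'
  Word 3: 'near'
  Word 4: 'writes'
  Word 5: 'bird'
Total words: 5

5


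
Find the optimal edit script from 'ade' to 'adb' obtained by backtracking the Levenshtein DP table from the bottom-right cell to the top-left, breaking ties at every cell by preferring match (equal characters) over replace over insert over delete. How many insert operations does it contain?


Edit distance = 1. Backtracking from cell (3, 3) with preference match > replace > insert > delete,
then listing the resulting alignment 'ade' -> 'adb' left to right:
  Step 1: keep 'a'
  Step 2: keep 'd'
  Step 3: replace e->b
Total insertions: 0

0


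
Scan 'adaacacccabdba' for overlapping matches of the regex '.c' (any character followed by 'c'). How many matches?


Pattern: .c means any character followed by 'c'.
Scanning 'adaacacccabdba' position-by-position:
  Pos 0: window 'ad' -> no
  Pos 1: window 'da' -> no
  Pos 2: window 'aa' -> no
  Pos 3: window 'ac' -> MATCH
  Pos 4: window 'ca' -> no
  Pos 5: window 'ac' -> MATCH
  Pos 6: window 'cc' -> MATCH
  Pos 7: window 'cc' -> MATCH
  Pos 8: window 'ca' -> no
  Pos 9: window 'ab' -> no
  Pos 10: window 'bd' -> no
  Pos 11: window 'db' -> no
  Pos 12: window 'ba' -> no
  Pos 13: window 'a' -> no
Total matches: 4

4


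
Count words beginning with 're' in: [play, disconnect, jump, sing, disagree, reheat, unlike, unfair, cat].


Checking each word for prefix 're':
  'play' -> no (count: 0)
  'disconnect' -> no (count: 0)
  'jump' -> no (count: 0)
  'sing' -> no (count: 0)
  'disagree' -> no (count: 0)
  'reheat' -> YES, starts with 're' (count: 1)
  'unlike' -> no (count: 1)
  'unfair' -> no (count: 1)
  'cat' -> no (count: 1)
Total with prefix 're': 1

1


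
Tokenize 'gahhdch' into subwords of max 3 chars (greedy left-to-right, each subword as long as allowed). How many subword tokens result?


'gahhdch' has 7 characters.
Chunking with max size 3:
  Chunk 1: 'gah' (positions 0-2)
  Chunk 2: 'hdc' (positions 3-5)
  Chunk 3: 'h' (positions 6-6)
Total chunks: ceil(7 / 3) = 3

3


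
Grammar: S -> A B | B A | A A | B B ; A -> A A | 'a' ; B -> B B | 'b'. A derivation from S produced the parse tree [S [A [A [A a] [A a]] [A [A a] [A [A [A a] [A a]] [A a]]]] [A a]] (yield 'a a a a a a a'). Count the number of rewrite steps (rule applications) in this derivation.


Every bracketed nonterminal node [X ...] in the tree is produced by exactly one rule application.
Reading the tree off as a leftmost derivation:
  Step 1: S  =>  A A   (applied S -> A A)
  Step 2: A A  =>  A A A   (applied A -> A A)
  Step 3: A A A  =>  A A A A   (applied A -> A A)
  Step 4: A A A A  =>  a A A A   (applied A -> a)
  Step 5: a A A A  =>  a a A A   (applied A -> a)
  Step 6: a a A A  =>  a a A A A   (applied A -> A A)
  Step 7: a a A A A  =>  a a a A A   (applied A -> a)
  Step 8: a a a A A  =>  a a a A A A   (applied A -> A A)
  Step 9: a a a A A A  =>  a a a A A A A   (applied A -> A A)
  Step 10: a a a A A A A  =>  a a a a A A A   (applied A -> a)
  Step 11: a a a a A A A  =>  a a a a a A A   (applied A -> a)
  Step 12: a a a a a A A  =>  a a a a a a A   (applied A -> a)
  Step 13: a a a a a a A  =>  a a a a a a a   (applied A -> a)
Final yield: a a a a a a a
Total rewrite steps: 13

13


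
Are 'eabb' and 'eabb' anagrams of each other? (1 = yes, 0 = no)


Sort characters of 'eabb': 'abbe'
Sort characters of 'eabb': 'abbe'
Sorted forms match -> they ARE anagrams
Result: 1

1


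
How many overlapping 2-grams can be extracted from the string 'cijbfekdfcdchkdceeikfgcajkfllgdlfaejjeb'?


String 'cijbfekdfcdchkdceeikfgcajkfllgdlfaejjeb' has length L = 39.
Number of overlapping n-grams = L - n + 1
Substituting: 39 - 2 + 1 = 38

38


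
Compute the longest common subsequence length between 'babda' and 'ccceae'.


DP table for LCS of 'babda' and 'ccceae':
       c  c  c  e  a  e
    0  0  0  0  0  0  0
  b 0  0  0  0  0  0  0
  a 0  0  0  0  0  1  1
  b 0  0  0  0  0  1  1
  d 0  0  0  0  0  1  1
  a 0  0  0  0  0  1  1
LCS: 'a'
LCS length = 1

1


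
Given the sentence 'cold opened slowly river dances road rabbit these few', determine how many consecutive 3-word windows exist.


Word trigrams from [9] words:
  Trigram 1: (cold opened slowly)
  Trigram 2: (opened slowly river)
  Trigram 3: (slowly river dances)
  Trigram 4: (river dances road)
  Trigram 5: (dances road rabbit)
  Trigram 6: (road rabbit these)
  Trigram 7: (rabbit these few)
Total word trigrams: 9 - 2 = 7

7


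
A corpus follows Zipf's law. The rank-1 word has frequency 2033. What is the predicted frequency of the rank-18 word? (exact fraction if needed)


Zipf's law: freq(rank) = f1 / rank
f1 = 2033, rank = 18
freq = 2033 / 18
GCD(2033, 18) = 1
Simplified: 2033/18

2033/18


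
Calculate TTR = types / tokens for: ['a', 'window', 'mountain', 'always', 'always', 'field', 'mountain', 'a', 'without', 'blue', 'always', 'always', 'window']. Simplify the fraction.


Tokens: 13
Unique types: ('a', 'always', 'blue', 'field', 'mountain', 'window', 'without') = 7
TTR = 7/13
Already in lowest terms.

7/13


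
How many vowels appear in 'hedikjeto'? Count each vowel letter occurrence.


Scanning each character of 'hedikjeto':
  Position 1: 'h' -> consonant (running count: 0)
  Position 2: 'e' -> vowel (running count: 1)
  Position 3: 'd' -> consonant (running count: 1)
  Position 4: 'i' -> vowel (running count: 2)
  Position 5: 'k' -> consonant (running count: 2)
  Position 6: 'j' -> consonant (running count: 2)
  Position 7: 'e' -> vowel (running count: 3)
  Position 8: 't' -> consonant (running count: 3)
  Position 9: 'o' -> vowel (running count: 4)
Total vowels: 4

4


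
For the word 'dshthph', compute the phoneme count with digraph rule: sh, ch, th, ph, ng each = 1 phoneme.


Parsing 'dshthph' greedily, digraphs first:
  'd' -> consonant phoneme (phonemes so far: 1)
  'sh' -> digraph (1 consonant phoneme) (phonemes so far: 2)
  'th' -> digraph (1 consonant phoneme) (phonemes so far: 3)
  'ph' -> digraph (1 consonant phoneme) (phonemes so far: 4)
Total phonemes: 4

4


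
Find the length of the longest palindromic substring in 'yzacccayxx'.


Scanning 'yzacccayxx' for palindromic substrings.
Substring at positions 2-6: 'accca'.
Check: reverse('accca') = 'accca' -> palindrome confirmed.
Neighbouring characters ('z' / 'y') break symmetry, so it cannot extend further.
No longer palindromic substring exists; longest length = 5

5


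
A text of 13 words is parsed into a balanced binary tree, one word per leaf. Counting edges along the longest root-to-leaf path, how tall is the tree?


In a balanced binary tree with n leaves the deepest leaf is ceil(log2(n)) edges below the root.
log2(13) = 3.7004
ceil(3.7004) = 4
height (edges) = 4

4


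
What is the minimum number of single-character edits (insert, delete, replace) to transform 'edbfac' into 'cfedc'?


Building DP table for s1='edbfac' (len 6) and s2='cfedc' (len 5):
       c  f  e  d  c
    0  1  2  3  4  5
  e 1  1  2  2  3  4
  d 2  2  2  3  2  3
  b 3  3  3  3  3  3
  f 4  4  3  4  4  4
  a 5  5  4  4  5  5
  c 6  5  5  5  5  5
Edit distance = dp[6][5] = 5

5


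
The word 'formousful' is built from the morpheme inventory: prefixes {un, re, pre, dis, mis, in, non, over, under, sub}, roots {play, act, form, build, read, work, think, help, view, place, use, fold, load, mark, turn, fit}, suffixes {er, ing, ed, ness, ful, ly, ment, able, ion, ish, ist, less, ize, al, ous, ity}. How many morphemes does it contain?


Segmenting 'formousful' against the inventory:
  'form' -> root (morpheme 1)
  'ous' -> suffix (morpheme 2)
  'ful' -> suffix (morpheme 3)
Total morphemes: 3

3


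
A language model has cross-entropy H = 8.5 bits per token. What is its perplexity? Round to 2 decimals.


Perplexity formula: PP = 2^H
H = 8.5
PP = 2^8.5
Decompose: 2^8.5 = 2^8 * 2^0.5 = 2^8 * sqrt(2)
2^8 = 256, sqrt(2) ~ 1.4142136
PP ~ 256 * 1.4142136 = 362.0386816
Rounded to 2 decimals: 362.04

362.04


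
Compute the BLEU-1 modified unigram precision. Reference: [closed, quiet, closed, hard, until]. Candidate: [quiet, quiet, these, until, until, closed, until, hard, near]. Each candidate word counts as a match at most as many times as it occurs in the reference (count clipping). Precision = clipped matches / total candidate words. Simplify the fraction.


Reference word counts: {'closed': 2, 'hard': 1, 'quiet': 1, 'until': 1}
Checking each candidate word (with clipping):
  'quiet' -> in reference (ref count 1, used 1/1) -> match (matches: 1)
  'quiet' -> ref count 1 already used up (1/1) -> clipped, no match (matches: 1)
  'these' -> not in reference -> no match (matches: 1)
  'until' -> in reference (ref count 1, used 1/1) -> match (matches: 2)
  'until' -> ref count 1 already used up (1/1) -> clipped, no match (matches: 2)
  'closed' -> in reference (ref count 2, used 1/2) -> match (matches: 3)
  'until' -> ref count 1 already used up (1/1) -> clipped, no match (matches: 3)
  'hard' -> in reference (ref count 1, used 1/1) -> match (matches: 4)
  'near' -> not in reference -> no match (matches: 4)
Clipped matches: 4, Candidate length: 9
Precision = 4/9

4/9


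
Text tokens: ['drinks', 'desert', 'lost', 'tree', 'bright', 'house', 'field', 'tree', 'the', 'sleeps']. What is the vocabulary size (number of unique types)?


Listing all tokens and tracking unique types:
  Token 1: 'drinks' -> NEW (unique so far: 1)
  Token 2: 'desert' -> NEW (unique so far: 2)
  Token 3: 'lost' -> NEW (unique so far: 3)
  Token 4: 'tree' -> NEW (unique so far: 4)
  Token 5: 'bright' -> NEW (unique so far: 5)
  Token 6: 'house' -> NEW (unique so far: 6)
  Token 7: 'field' -> NEW (unique so far: 7)
  Token 8: 'tree' -> duplicate (unique so far: 7)
  Token 9: 'the' -> NEW (unique so far: 8)
  Token 10: 'sleeps' -> NEW (unique so far: 9)
Unique types: ('bright', 'desert', 'drinks', 'field', 'house', 'lost', 'sleeps', 'the', 'tree')
Vocabulary size: 9

9


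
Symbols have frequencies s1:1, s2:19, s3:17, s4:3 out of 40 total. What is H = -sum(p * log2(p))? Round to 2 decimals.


Computing entropy H = -sum(p_i * log2(p_i)):
  s1: p = 1/40 = 0.0250, -p*log2(p) = 0.1330
  s2: p = 19/40 = 0.4750, -p*log2(p) = 0.5102
  s3: p = 17/40 = 0.4250, -p*log2(p) = 0.5246
  s4: p = 3/40 = 0.0750, -p*log2(p) = 0.2803
H = sum of terms = 1.4481
Rounded to 2 decimals: 1.45

1.45


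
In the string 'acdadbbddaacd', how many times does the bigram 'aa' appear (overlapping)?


Scanning 'acdadbbddaacd' for bigram 'aa':
  Position 0: 'ac' -> no
  Position 1: 'cd' -> no
  Position 2: 'da' -> no
  Position 3: 'ad' -> no
  Position 4: 'db' -> no
  Position 5: 'bb' -> no
  Position 6: 'bd' -> no
  Position 7: 'dd' -> no
  Position 8: 'da' -> no
  Position 9: 'aa' -> MATCH
  Position 10: 'ac' -> no
  Position 11: 'cd' -> no
Total matches: 1

1


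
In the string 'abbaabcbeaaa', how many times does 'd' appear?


Scanning 'abbaabcbeaaa' for 'd':
  No matches found.
Total occurrences of 'd': 0

0


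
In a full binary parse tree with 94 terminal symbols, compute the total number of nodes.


Leaf nodes (terminals): 94
Internal nodes = n - 1 = 94 - 1 = 93
Total = leaves + internal = 94 + 93 = 187

187


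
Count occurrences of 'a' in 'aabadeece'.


Scanning 'aabadeece' for 'a':
  Position 0: 'a' -> MATCH (count: 1)
  Position 1: 'a' -> MATCH (count: 2)
  Position 3: 'a' -> MATCH (count: 3)
Total occurrences of 'a': 3

3


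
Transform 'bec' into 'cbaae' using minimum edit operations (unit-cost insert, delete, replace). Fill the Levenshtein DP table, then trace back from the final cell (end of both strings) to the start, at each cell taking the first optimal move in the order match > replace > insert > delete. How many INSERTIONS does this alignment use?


Edit distance = 4. Backtracking from cell (3, 5) with preference match > replace > insert > delete,
then listing the resulting alignment 'bec' -> 'cbaae' left to right:
  Step 1: insert 'c' [insertion #1]
  Step 2: keep 'b'
  Step 3: insert 'a' [insertion #2]
  Step 4: replace e->a
  Step 5: replace c->e
Total insertions: 2

2


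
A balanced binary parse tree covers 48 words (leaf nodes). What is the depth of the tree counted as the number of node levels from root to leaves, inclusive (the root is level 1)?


In a balanced binary tree with n leaves the deepest leaf is ceil(log2(n)) edges below the root,
so counting node levels inclusive of root and leaves gives ceil(log2(n)) + 1 levels.
log2(48) = 5.5850
ceil(5.5850) = 6
levels = 6 + 1 = 7

7


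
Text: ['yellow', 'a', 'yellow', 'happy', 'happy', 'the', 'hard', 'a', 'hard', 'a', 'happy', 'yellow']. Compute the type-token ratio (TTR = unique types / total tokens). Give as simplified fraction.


Tokens: 12
Unique types: ('a', 'happy', 'hard', 'the', 'yellow') = 5
TTR = 5/12
Already in lowest terms.

5/12


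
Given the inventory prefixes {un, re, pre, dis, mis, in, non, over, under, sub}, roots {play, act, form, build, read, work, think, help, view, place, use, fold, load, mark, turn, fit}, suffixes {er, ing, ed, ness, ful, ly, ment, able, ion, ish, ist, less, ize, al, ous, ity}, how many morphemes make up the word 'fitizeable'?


Segmenting 'fitizeable' against the inventory:
  'fit' -> root (morpheme 1)
  'ize' -> suffix (morpheme 2)
  'able' -> suffix (morpheme 3)
Total morphemes: 3

3


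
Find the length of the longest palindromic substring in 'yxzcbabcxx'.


Scanning 'yxzcbabcxx' for palindromic substrings.
Substring at positions 3-7: 'cbabc'.
Check: reverse('cbabc') = 'cbabc' -> palindrome confirmed.
Neighbouring characters ('z' / 'x') break symmetry, so it cannot extend further.
No longer palindromic substring exists; longest length = 5

5


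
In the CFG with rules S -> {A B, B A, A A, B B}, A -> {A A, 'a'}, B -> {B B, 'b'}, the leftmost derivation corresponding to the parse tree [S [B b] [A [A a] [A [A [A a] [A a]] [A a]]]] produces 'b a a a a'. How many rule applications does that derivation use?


Every bracketed nonterminal node [X ...] in the tree is produced by exactly one rule application.
Reading the tree off as a leftmost derivation:
  Step 1: S  =>  B A   (applied S -> B A)
  Step 2: B A  =>  b A   (applied B -> b)
  Step 3: b A  =>  b A A   (applied A -> A A)
  Step 4: b A A  =>  b a A   (applied A -> a)
  Step 5: b a A  =>  b a A A   (applied A -> A A)
  Step 6: b a A A  =>  b a A A A   (applied A -> A A)
  Step 7: b a A A A  =>  b a a A A   (applied A -> a)
  Step 8: b a a A A  =>  b a a a A   (applied A -> a)
  Step 9: b a a a A  =>  b a a a a   (applied A -> a)
Final yield: b a a a a
Total rewrite steps: 9

9


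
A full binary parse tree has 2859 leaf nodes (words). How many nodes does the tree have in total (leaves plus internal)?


Leaf nodes (terminals): 2859
Internal nodes = n - 1 = 2859 - 1 = 2858
Total = leaves + internal = 2859 + 2858 = 5717

5717


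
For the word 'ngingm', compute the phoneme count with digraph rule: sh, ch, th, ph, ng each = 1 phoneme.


Parsing 'ngingm' greedily, digraphs first:
  'ng' -> digraph (1 consonant phoneme) (phonemes so far: 1)
  'i' -> vowel phoneme (phonemes so far: 2)
  'ng' -> digraph (1 consonant phoneme) (phonemes so far: 3)
  'm' -> consonant phoneme (phonemes so far: 4)
Total phonemes: 4

4


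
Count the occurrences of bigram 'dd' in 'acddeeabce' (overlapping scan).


Scanning 'acddeeabce' for bigram 'dd':
  Position 0: 'ac' -> no
  Position 1: 'cd' -> no
  Position 2: 'dd' -> MATCH
  Position 3: 'de' -> no
  Position 4: 'ee' -> no
  Position 5: 'ea' -> no
  Position 6: 'ab' -> no
  Position 7: 'bc' -> no
  Position 8: 'ce' -> no
Total matches: 1

1


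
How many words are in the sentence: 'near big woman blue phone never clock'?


Counting words by splitting on spaces:
  Word 1: 'near'
  Word 2: 'big'
  Word 3: 'woman'
  Word 4: 'blue'
  Word 5: 'phone'
  Word 6: 'never'
  Word 7: 'clock'
Total words: 7

7


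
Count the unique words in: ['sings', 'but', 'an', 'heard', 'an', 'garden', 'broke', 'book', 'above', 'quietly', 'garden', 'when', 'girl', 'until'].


Listing all tokens and tracking unique types:
  Token 1: 'sings' -> NEW (unique so far: 1)
  Token 2: 'but' -> NEW (unique so far: 2)
  Token 3: 'an' -> NEW (unique so far: 3)
  Token 4: 'heard' -> NEW (unique so far: 4)
  Token 5: 'an' -> duplicate (unique so far: 4)
  Token 6: 'garden' -> NEW (unique so far: 5)
  Token 7: 'broke' -> NEW (unique so far: 6)
  Token 8: 'book' -> NEW (unique so far: 7)
  Token 9: 'above' -> NEW (unique so far: 8)
  Token 10: 'quietly' -> NEW (unique so far: 9)
  Token 11: 'garden' -> duplicate (unique so far: 9)
  Token 12: 'when' -> NEW (unique so far: 10)
  Token 13: 'girl' -> NEW (unique so far: 11)
  Token 14: 'until' -> NEW (unique so far: 12)
Unique types: ('above', 'an', 'book', 'broke', 'but', 'garden', 'girl', 'heard', 'quietly', 'sings', 'until', 'when')
Vocabulary size: 12

12


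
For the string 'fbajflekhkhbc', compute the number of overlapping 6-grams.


String 'fbajflekhkhbc' has length L = 13.
Number of overlapping n-grams = L - n + 1
Substituting: 13 - 6 + 1 = 8

8


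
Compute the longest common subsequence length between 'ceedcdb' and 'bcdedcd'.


DP table for LCS of 'ceedcdb' and 'bcdedcd':
       b  c  d  e  d  c  d
    0  0  0  0  0  0  0  0
  c 0  0  1  1  1  1  1  1
  e 0  0  1  1  2  2  2  2
  e 0  0  1  1  2  2  2  2
  d 0  0  1  2  2  3  3  3
  c 0  0  1  2  2  3  4  4
  d 0  0  1  2  2  3  4  5
  b 0  1  1  2  2  3  4  5
LCS: 'cedcd'
LCS length = 5

5


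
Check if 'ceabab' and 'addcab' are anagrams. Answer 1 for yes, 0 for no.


Sort characters of 'ceabab': 'aabbce'
Sort characters of 'addcab': 'aabcdd'
Sorted forms differ -> they are NOT anagrams
Result: 0

0


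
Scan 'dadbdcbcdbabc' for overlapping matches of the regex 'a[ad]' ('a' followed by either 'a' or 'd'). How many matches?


Pattern: a[ad] means 'a' followed by either 'a' or 'd'.
Scanning 'dadbdcbcdbabc' position-by-position:
  Pos 0: window 'da' -> no
  Pos 1: window 'ad' -> MATCH
  Pos 2: window 'db' -> no
  Pos 3: window 'bd' -> no
  Pos 4: window 'dc' -> no
  Pos 5: window 'cb' -> no
  Pos 6: window 'bc' -> no
  Pos 7: window 'cd' -> no
  Pos 8: window 'db' -> no
  Pos 9: window 'ba' -> no
  Pos 10: window 'ab' -> no
  Pos 11: window 'bc' -> no
  Pos 12: window 'c' -> no
Total matches: 1

1


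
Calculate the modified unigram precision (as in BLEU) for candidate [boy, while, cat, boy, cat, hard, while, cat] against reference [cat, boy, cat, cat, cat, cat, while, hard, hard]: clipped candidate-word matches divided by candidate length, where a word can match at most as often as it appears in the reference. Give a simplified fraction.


Reference word counts: {'boy': 1, 'cat': 5, 'hard': 2, 'while': 1}
Checking each candidate word (with clipping):
  'boy' -> in reference (ref count 1, used 1/1) -> match (matches: 1)
  'while' -> in reference (ref count 1, used 1/1) -> match (matches: 2)
  'cat' -> in reference (ref count 5, used 1/5) -> match (matches: 3)
  'boy' -> ref count 1 already used up (1/1) -> clipped, no match (matches: 3)
  'cat' -> in reference (ref count 5, used 2/5) -> match (matches: 4)
  'hard' -> in reference (ref count 2, used 1/2) -> match (matches: 5)
  'while' -> ref count 1 already used up (1/1) -> clipped, no match (matches: 5)
  'cat' -> in reference (ref count 5, used 3/5) -> match (matches: 6)
Clipped matches: 6, Candidate length: 8
Precision = 6/8 = 3/4

3/4


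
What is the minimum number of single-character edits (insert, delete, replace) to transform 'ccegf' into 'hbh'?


Building DP table for s1='ccegf' (len 5) and s2='hbh' (len 3):
       h  b  h
    0  1  2  3
  c 1  1  2  3
  c 2  2  2  3
  e 3  3  3  3
  g 4  4  4  4
  f 5  5  5  5
Edit distance = dp[5][3] = 5

5


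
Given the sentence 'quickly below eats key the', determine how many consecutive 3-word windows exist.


Word trigrams from [5] words:
  Trigram 1: (quickly below eats)
  Trigram 2: (below eats key)
  Trigram 3: (eats key the)
Total word trigrams: 5 - 2 = 3

3


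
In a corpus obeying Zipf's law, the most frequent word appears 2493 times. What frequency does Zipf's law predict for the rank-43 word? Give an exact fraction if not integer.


Zipf's law: freq(rank) = f1 / rank
f1 = 2493, rank = 43
freq = 2493 / 43
GCD(2493, 43) = 1
Simplified: 2493/43

2493/43


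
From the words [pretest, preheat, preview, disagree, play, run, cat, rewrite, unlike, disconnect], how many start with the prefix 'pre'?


Checking each word for prefix 'pre':
  'pretest' -> YES, starts with 'pre' (count: 1)
  'preheat' -> YES, starts with 'pre' (count: 2)
  'preview' -> YES, starts with 'pre' (count: 3)
  'disagree' -> no (count: 3)
  'play' -> no (count: 3)
  'run' -> no (count: 3)
  'cat' -> no (count: 3)
  'rewrite' -> no (count: 3)
  'unlike' -> no (count: 3)
  'disconnect' -> no (count: 3)
Total with prefix 'pre': 3

3


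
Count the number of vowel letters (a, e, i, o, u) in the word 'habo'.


Scanning each character of 'habo':
  Position 1: 'h' -> consonant (running count: 0)
  Position 2: 'a' -> vowel (running count: 1)
  Position 3: 'b' -> consonant (running count: 1)
  Position 4: 'o' -> vowel (running count: 2)
Total vowels: 2

2


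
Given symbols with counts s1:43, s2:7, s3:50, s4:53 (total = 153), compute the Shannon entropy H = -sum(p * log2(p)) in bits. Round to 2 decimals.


Computing entropy H = -sum(p_i * log2(p_i)):
  s1: p = 43/153 = 0.2810, -p*log2(p) = 0.5146
  s2: p = 7/153 = 0.0458, -p*log2(p) = 0.2036
  s3: p = 50/153 = 0.3268, -p*log2(p) = 0.5273
  s4: p = 53/153 = 0.3464, -p*log2(p) = 0.5298
H = sum of terms = 1.7753
Rounded to 2 decimals: 1.78

1.78


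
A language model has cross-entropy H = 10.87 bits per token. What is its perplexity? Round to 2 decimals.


Perplexity formula: PP = 2^H
H = 10.87
PP = 2^10.87
Decompose: 2^10.87 = 2^10 * 2^0.87
2^10 = 1024, 2^0.87 ~ 1.8276629
PP ~ 1024 * 1.8276629 = 1871.5268096
Rounded to 2 decimals: 1871.53

1871.53


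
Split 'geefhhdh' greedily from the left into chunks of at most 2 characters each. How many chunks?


'geefhhdh' has 8 characters.
Chunking with max size 2:
  Chunk 1: 'ge' (positions 0-1)
  Chunk 2: 'ef' (positions 2-3)
  Chunk 3: 'hh' (positions 4-5)
  Chunk 4: 'dh' (positions 6-7)
Total chunks: ceil(8 / 2) = 4

4


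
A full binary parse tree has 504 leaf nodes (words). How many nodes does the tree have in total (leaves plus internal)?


Leaf nodes (terminals): 504
Internal nodes = n - 1 = 504 - 1 = 503
Total = leaves + internal = 504 + 503 = 1007

1007


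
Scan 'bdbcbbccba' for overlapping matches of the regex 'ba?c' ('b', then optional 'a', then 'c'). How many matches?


Pattern: ba?c means 'b', then optional 'a', then 'c'.
Scanning 'bdbcbbccba' position-by-position:
  Pos 0: window 'bdb' -> no
  Pos 1: window 'dbc' -> no
  Pos 2: window 'bcb' -> MATCH
  Pos 3: window 'cbb' -> no
  Pos 4: window 'bbc' -> no
  Pos 5: window 'bcc' -> MATCH
  Pos 6: window 'ccb' -> no
  Pos 7: window 'cba' -> no
  Pos 8: window 'ba' -> no
  Pos 9: window 'a' -> no
Total matches: 2

2


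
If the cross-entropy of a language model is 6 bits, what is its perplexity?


Perplexity formula: PP = 2^H
H = 6
PP = 2^6
Steps: 2^1 = 2, 2^2 = 4, 2^3 = 8, 2^4 = 16, 2^5 = 32, 2^6 = 64
PP = 64

64


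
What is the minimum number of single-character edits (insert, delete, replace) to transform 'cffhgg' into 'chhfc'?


Building DP table for s1='cffhgg' (len 6) and s2='chhfc' (len 5):
       c  h  h  f  c
    0  1  2  3  4  5
  c 1  0  1  2  3  4
  f 2  1  1  2  2  3
  f 3  2  2  2  2  3
  h 4  3  2  2  3  3
  g 5  4  3  3  3  4
  g 6  5  4  4  4  4
Edit distance = dp[6][5] = 4

4


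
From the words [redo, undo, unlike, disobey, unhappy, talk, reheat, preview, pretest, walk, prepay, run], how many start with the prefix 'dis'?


Checking each word for prefix 'dis':
  'redo' -> no (count: 0)
  'undo' -> no (count: 0)
  'unlike' -> no (count: 0)
  'disobey' -> YES, starts with 'dis' (count: 1)
  'unhappy' -> no (count: 1)
  'talk' -> no (count: 1)
  'reheat' -> no (count: 1)
  'preview' -> no (count: 1)
  'pretest' -> no (count: 1)
  'walk' -> no (count: 1)
  'prepay' -> no (count: 1)
  'run' -> no (count: 1)
Total with prefix 'dis': 1

1


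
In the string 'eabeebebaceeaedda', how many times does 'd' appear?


Scanning 'eabeebebaceeaedda' for 'd':
  Position 14: 'd' -> MATCH (count: 1)
  Position 15: 'd' -> MATCH (count: 2)
Total occurrences of 'd': 2

2


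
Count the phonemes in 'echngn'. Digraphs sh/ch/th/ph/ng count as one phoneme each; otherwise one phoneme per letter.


Parsing 'echngn' greedily, digraphs first:
  'e' -> vowel phoneme (phonemes so far: 1)
  'ch' -> digraph (1 consonant phoneme) (phonemes so far: 2)
  'ng' -> digraph (1 consonant phoneme) (phonemes so far: 3)
  'n' -> consonant phoneme (phonemes so far: 4)
Total phonemes: 4

4


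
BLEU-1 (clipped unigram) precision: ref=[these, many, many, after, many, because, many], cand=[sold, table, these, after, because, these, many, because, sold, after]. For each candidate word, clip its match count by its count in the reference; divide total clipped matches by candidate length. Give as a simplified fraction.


Reference word counts: {'after': 1, 'because': 1, 'many': 4, 'these': 1}
Checking each candidate word (with clipping):
  'sold' -> not in reference -> no match (matches: 0)
  'table' -> not in reference -> no match (matches: 0)
  'these' -> in reference (ref count 1, used 1/1) -> match (matches: 1)
  'after' -> in reference (ref count 1, used 1/1) -> match (matches: 2)
  'because' -> in reference (ref count 1, used 1/1) -> match (matches: 3)
  'these' -> ref count 1 already used up (1/1) -> clipped, no match (matches: 3)
  'many' -> in reference (ref count 4, used 1/4) -> match (matches: 4)
  'because' -> ref count 1 already used up (1/1) -> clipped, no match (matches: 4)
  'sold' -> not in reference -> no match (matches: 4)
  'after' -> ref count 1 already used up (1/1) -> clipped, no match (matches: 4)
Clipped matches: 4, Candidate length: 10
Precision = 4/10 = 2/5

2/5


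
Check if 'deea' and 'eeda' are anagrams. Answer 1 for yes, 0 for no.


Sort characters of 'deea': 'adee'
Sort characters of 'eeda': 'adee'
Sorted forms match -> they ARE anagrams
Result: 1

1


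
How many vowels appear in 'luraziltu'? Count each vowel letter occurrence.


Scanning each character of 'luraziltu':
  Position 1: 'l' -> consonant (running count: 0)
  Position 2: 'u' -> vowel (running count: 1)
  Position 3: 'r' -> consonant (running count: 1)
  Position 4: 'a' -> vowel (running count: 2)
  Position 5: 'z' -> consonant (running count: 2)
  Position 6: 'i' -> vowel (running count: 3)
  Position 7: 'l' -> consonant (running count: 3)
  Position 8: 't' -> consonant (running count: 3)
  Position 9: 'u' -> vowel (running count: 4)
Total vowels: 4

4
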